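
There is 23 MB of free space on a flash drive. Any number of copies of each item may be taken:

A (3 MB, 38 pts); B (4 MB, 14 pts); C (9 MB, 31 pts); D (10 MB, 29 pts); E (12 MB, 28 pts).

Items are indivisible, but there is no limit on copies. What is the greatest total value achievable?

Best value-per-unit is A at 38/3, and filling with it alone uses size 7×3=21. No mix of the others beats 7×38 = 266.

266 pts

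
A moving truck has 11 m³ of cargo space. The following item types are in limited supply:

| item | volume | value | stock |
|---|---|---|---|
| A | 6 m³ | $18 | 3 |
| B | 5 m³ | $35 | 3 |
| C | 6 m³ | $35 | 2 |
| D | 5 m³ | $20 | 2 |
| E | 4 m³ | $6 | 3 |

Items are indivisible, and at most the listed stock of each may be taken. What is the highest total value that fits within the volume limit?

Best selections within volume 11 and stock limits:
- 2×B: volume 10, value 70
- 1×B + 1×C: volume 11, value 70
- 1×B + 1×D: volume 10, value 55
Best: $70.

$70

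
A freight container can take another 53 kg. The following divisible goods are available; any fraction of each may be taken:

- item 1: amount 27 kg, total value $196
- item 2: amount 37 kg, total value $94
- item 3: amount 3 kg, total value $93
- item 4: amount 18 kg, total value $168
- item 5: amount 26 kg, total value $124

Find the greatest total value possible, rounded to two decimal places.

Take in order of value per unit:
- item 3 (93/3 per unit): all 3 → value 93, running total 93.00
- item 4 (168/18 per unit): all 18 → value 168, running total 261.00
- item 1 (196/27 per unit): all 27 → value 196, running total 457.00
- item 5 (124/26 per unit): 5 of 26 → value 5×124/26 = 23.8462, running total 480.85
Total 480.85.

480.85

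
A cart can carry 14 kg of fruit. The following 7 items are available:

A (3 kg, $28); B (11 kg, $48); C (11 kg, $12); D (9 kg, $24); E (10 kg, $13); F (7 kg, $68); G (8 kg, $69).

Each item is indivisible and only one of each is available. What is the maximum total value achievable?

Check high-value combinations within 14 kg:
- A+G: weight 3+8=11, value 28+69=97
- A+F: weight 3+7=10, value 28+68=96
- A+B: weight 3+11=14, value 28+48=76
- G: weight 8, value 69
- F: weight 7, value 68
Best: $97.

$97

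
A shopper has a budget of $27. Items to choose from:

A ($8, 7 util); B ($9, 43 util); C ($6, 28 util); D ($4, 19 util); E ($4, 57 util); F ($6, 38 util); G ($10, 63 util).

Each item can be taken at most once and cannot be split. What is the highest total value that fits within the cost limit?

186 util

This is a 0/1 knapsack; check combinations near the capacity.
- C+E+F+G: cost 6+4+6+10=26, value 28+57+38+63=186
- B+D+E+G: cost 9+4+4+10=27, value 43+19+57+63=182
- D+E+F+G: cost 4+4+6+10=24, value 19+57+38+63=177
Best: 186 util.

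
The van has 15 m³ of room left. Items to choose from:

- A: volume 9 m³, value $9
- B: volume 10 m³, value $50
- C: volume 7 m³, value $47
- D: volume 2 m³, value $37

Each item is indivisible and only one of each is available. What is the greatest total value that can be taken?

Check high-value combinations within 15 m³:
- B+D: volume 10+2=12, value 50+37=87
- C+D: volume 7+2=9, value 47+37=84
- B: volume 10, value 50
- C: volume 7, value 47
- A+D: volume 9+2=11, value 9+37=46
Best: $87.

$87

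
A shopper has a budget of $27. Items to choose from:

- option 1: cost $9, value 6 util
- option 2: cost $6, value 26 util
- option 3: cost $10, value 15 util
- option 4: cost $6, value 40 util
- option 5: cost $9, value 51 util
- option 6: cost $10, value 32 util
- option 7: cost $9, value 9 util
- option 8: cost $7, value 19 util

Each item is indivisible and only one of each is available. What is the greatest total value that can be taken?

123 util

Check high-value combinations within $27:
- option 4+option 5+option 6: cost 6+9+10=25, value 40+51+32=123
- option 2+option 4+option 5: cost 6+6+9=21, value 26+40+51=117
- option 4+option 5+option 8: cost 6+9+7=22, value 40+51+19=110
- option 2+option 5+option 6: cost 6+9+10=25, value 26+51+32=109
- option 3+option 4+option 5: cost 10+6+9=25, value 15+40+51=106
Best: 123 util.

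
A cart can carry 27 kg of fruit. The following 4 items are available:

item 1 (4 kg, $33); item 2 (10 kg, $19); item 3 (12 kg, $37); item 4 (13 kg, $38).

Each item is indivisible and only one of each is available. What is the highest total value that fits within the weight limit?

This is a 0/1 knapsack; check combinations near the capacity.
- item 1+item 2+item 4: weight 4+10+13=27, value 33+19+38=90
- item 1+item 2+item 3: weight 4+10+12=26, value 33+19+37=89
- item 3+item 4: weight 12+13=25, value 37+38=75
- item 1+item 4: weight 4+13=17, value 33+38=71
Best: $90.

$90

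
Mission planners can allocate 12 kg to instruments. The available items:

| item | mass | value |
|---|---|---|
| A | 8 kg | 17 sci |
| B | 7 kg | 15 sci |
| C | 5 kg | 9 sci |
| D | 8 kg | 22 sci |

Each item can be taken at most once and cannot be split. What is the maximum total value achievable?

24 sci

This is a 0/1 knapsack; check combinations near the capacity.
- B+C: mass 7+5=12, value 15+9=24
- D: mass 8, value 22
- A: mass 8, value 17
- B: mass 7, value 15
Best: 24 sci.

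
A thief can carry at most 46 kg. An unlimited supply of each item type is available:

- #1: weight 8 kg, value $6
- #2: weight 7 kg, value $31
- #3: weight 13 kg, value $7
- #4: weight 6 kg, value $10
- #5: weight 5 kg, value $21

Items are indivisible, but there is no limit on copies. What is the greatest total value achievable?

Best value-per-unit is #2 at 31/7; filling with it alone gives 6×31 = 186.
Optimal mix: 3×#2 + 5×#5 → weight 46, value 198.

$198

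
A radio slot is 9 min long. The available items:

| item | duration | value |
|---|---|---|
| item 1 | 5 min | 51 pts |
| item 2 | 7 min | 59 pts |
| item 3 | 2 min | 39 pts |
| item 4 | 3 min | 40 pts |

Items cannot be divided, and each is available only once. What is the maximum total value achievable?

98 pts

This is a 0/1 knapsack; check combinations near the capacity.
- item 2+item 3: duration 7+2=9, value 59+39=98
- item 1+item 4: duration 5+3=8, value 51+40=91
- item 1+item 3: duration 5+2=7, value 51+39=90
- item 3+item 4: duration 2+3=5, value 39+40=79
- item 2: duration 7, value 59
Best: 98 pts.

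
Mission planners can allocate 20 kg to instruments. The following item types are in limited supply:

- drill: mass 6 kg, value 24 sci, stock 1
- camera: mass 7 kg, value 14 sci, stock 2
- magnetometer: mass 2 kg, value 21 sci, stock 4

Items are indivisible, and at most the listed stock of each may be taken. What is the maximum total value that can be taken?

Top feasible selections:
- 1×drill + 4×magnetometer: mass 14, value 108
- 1×drill + 1×camera + 3×magnetometer: mass 19, value 101
Best: 108 sci.

108 sci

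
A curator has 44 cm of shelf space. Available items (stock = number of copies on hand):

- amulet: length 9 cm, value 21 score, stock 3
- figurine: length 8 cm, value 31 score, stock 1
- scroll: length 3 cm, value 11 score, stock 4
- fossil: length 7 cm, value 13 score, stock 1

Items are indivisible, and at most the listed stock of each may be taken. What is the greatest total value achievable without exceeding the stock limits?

Best selections within length 44 and stock limits:
- 3×amulet + 1×figurine + 3×scroll: length 44, value 127
- 2×amulet + 1×figurine + 3×scroll + 1×fossil: length 42, value 119
- 2×amulet + 1×figurine + 4×scroll: length 38, value 117
- 3×amulet + 1×figurine + 2×scroll: length 41, value 116
Best: 127 score.

127 score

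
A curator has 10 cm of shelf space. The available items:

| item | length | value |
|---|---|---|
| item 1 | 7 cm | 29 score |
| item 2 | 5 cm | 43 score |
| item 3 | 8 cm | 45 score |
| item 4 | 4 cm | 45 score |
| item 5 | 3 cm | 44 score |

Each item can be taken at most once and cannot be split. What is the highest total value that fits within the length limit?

This is a 0/1 knapsack; check combinations near the capacity.
- item 4+item 5: length 4+3=7, value 45+44=89
- item 2+item 4: length 5+4=9, value 43+45=88
- item 2+item 5: length 5+3=8, value 43+44=87
- item 1+item 5: length 7+3=10, value 29+44=73
- item 4: length 4, value 45
Best: 89 score.

89 score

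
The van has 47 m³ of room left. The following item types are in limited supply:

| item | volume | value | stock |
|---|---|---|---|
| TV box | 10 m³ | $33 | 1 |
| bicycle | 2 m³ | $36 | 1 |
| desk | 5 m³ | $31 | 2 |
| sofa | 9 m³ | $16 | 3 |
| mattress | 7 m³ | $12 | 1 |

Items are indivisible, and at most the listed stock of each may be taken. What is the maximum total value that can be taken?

$175

Best selections within volume 47 and stock limits:
- 1×TV box + 1×bicycle + 2×desk + 2×sofa + 1×mattress: volume 47, value 175
- 1×TV box + 1×bicycle + 2×desk + 2×sofa: volume 40, value 163
Best: $175.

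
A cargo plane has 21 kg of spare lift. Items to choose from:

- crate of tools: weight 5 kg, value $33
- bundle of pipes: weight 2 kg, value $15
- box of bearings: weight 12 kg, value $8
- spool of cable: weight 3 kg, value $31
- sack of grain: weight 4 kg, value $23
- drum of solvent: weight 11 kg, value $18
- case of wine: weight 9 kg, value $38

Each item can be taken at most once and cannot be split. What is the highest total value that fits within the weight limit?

$125

Check high-value combinations within 21 kg:
- crate of tools+spool of cable+sack of grain+case of wine: weight 5+3+4+9=21, value 33+31+23+38=125
- crate of tools+bundle of pipes+spool of cable+case of wine: weight 5+2+3+9=19, value 33+15+31+38=117
- crate of tools+bundle of pipes+sack of grain+case of wine: weight 5+2+4+9=20, value 33+15+23+38=109
- bundle of pipes+spool of cable+sack of grain+case of wine: weight 2+3+4+9=18, value 15+31+23+38=107
Best: $125.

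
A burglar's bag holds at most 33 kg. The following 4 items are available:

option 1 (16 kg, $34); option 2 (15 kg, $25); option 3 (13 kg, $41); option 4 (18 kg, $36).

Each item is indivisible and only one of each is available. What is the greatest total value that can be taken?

Check high-value combinations within 33 kg:
- option 3+option 4: weight 13+18=31, value 41+36=77
- option 1+option 3: weight 16+13=29, value 34+41=75
- option 2+option 3: weight 15+13=28, value 25+41=66
- option 2+option 4: weight 15+18=33, value 25+36=61
Best: $77.

$77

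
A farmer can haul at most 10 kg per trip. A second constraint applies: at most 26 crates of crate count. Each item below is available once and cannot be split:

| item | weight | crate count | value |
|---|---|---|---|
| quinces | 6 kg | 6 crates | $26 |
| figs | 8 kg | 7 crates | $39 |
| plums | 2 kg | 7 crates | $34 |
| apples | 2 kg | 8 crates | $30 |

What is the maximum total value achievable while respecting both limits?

Feasible sets respecting both limits:
- quinces+plums+apples: weight 10, crate count 21, value 90
- figs+plums: weight 10, crate count 14, value 73
- figs+apples: weight 10, crate count 15, value 69
- plums+apples: weight 4, crate count 15, value 64
Best: $90.

$90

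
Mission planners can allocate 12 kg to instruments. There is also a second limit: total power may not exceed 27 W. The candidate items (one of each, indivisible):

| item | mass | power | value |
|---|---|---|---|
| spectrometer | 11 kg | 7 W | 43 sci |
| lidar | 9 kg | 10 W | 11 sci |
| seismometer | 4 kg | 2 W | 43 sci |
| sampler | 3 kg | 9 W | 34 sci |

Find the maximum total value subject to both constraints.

Feasible sets respecting both limits:
- seismometer+sampler: mass 7, power 11, value 77
- lidar+sampler: mass 12, power 19, value 45
- spectrometer: mass 11, power 7, value 43
- seismometer: mass 4, power 2, value 43
Best: 77 sci.

77 sci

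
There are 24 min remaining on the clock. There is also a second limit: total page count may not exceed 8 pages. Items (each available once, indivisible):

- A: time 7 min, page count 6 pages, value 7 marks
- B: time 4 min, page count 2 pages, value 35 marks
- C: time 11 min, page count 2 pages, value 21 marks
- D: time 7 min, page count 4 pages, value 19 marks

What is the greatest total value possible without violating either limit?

75 marks

Feasible sets respecting both limits:
- B+C+D: time 22, page count 8, value 75
- B+C: time 15, page count 4, value 56
- B+D: time 11, page count 6, value 54
Best: 75 marks.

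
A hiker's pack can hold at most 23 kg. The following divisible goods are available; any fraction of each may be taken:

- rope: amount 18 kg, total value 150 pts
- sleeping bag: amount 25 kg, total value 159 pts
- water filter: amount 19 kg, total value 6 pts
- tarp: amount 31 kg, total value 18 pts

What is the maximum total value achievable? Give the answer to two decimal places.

181.80

Take in order of value per unit:
- rope (150/18 per unit): all 18 → value 150, running total 150.00
- sleeping bag (159/25 per unit): 5 of 25 → value 5×159/25 = 31.8000, running total 181.80
Total 181.80.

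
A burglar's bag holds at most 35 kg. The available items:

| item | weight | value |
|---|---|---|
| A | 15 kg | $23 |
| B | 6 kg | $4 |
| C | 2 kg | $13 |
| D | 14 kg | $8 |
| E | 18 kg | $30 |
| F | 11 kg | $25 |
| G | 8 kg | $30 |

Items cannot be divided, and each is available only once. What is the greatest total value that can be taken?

$78

This is a 0/1 knapsack; check combinations near the capacity.
- A+F+G: weight 15+11+8=34, value 23+25+30=78
- B+C+E+G: weight 6+2+18+8=34, value 4+13+30+30=77
- C+D+F+G: weight 2+14+11+8=35, value 13+8+25+30=76
Best: $78.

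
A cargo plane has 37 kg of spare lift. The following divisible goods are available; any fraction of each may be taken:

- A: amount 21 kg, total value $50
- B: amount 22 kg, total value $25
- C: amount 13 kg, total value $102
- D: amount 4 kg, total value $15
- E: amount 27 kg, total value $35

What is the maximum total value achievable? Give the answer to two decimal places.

164.62

Take in order of value per unit:
- C (102/13 per unit): all 13 → value 102, running total 102.00
- D (15/4 per unit): all 4 → value 15, running total 117.00
- A (50/21 per unit): 20 of 21 → value 20×50/21 = 47.6190, running total 164.62
Total 164.62.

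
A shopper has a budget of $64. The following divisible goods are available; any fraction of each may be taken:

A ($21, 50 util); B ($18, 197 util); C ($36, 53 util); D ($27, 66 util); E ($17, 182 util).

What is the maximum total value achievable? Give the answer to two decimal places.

449.76

Take in order of value per unit:
- B (197/18 per unit): all 18 → value 197, running total 197.00
- E (182/17 per unit): all 17 → value 182, running total 379.00
- D (66/27 per unit): all 27 → value 66, running total 445.00
- A (50/21 per unit): 2 of 21 → value 2×50/21 = 4.7619, running total 449.76
Total 449.76.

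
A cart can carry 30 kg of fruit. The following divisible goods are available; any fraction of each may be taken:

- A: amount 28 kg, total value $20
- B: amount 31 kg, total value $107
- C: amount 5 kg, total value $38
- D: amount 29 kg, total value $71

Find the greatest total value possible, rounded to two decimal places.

124.29

Take in order of value per unit:
- C (38/5 per unit): all 5 → value 38, running total 38.00
- B (107/31 per unit): 25 of 31 → value 25×107/31 = 86.2903, running total 124.29
Total 124.29.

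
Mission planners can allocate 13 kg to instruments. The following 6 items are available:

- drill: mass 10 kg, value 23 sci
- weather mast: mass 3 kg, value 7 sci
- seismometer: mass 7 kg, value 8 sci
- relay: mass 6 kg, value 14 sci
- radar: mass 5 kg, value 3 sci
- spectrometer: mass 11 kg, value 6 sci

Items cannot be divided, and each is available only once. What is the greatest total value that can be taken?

Check high-value combinations within 13 kg:
- drill+weather mast: mass 10+3=13, value 23+7=30
- drill: mass 10, value 23
- seismometer+relay: mass 7+6=13, value 8+14=22
- weather mast+relay: mass 3+6=9, value 7+14=21
- relay+radar: mass 6+5=11, value 14+3=17
Best: 30 sci.

30 sci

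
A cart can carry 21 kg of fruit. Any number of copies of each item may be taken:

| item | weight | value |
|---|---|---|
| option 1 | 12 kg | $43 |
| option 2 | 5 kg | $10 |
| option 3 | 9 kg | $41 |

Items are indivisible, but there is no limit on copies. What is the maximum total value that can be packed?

$84

Best value-per-unit is option 3 at 41/9; filling with it alone gives 2×41 = 82.
Optimal mix: 1×option 1 + 1×option 3 → weight 21, value 84.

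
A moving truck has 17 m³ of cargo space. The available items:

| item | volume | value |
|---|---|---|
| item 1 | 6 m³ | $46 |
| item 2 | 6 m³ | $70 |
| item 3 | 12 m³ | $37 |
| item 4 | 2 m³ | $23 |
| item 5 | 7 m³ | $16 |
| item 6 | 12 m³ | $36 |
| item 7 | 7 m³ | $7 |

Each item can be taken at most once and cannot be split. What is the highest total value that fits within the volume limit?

$139

Check high-value combinations within 17 m³:
- item 1+item 2+item 4: volume 6+6+2=14, value 46+70+23=139
- item 1+item 2: volume 6+6=12, value 46+70=116
- item 2+item 4+item 5: volume 6+2+7=15, value 70+23+16=109
Best: $139.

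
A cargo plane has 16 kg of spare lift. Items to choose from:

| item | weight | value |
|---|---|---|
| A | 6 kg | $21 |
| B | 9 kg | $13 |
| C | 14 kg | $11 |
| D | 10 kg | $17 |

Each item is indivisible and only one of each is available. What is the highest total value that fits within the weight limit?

This is a 0/1 knapsack; check combinations near the capacity.
- A+D: weight 6+10=16, value 21+17=38
- A+B: weight 6+9=15, value 21+13=34
- A: weight 6, value 21
- D: weight 10, value 17
Best: $38.

$38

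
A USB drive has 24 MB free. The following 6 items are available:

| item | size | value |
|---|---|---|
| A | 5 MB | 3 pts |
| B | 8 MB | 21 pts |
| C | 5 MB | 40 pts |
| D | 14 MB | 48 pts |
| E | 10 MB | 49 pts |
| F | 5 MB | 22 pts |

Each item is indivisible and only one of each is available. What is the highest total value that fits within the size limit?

111 pts

Check high-value combinations within 24 MB:
- C+E+F: size 5+10+5=20, value 40+49+22=111
- B+C+E: size 8+5+10=23, value 21+40+49=110
- C+D+F: size 5+14+5=24, value 40+48+22=110
Best: 111 pts.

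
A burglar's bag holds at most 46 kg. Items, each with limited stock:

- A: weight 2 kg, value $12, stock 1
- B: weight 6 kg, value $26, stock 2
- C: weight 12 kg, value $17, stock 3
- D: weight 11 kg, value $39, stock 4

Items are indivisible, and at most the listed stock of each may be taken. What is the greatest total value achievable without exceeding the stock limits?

Top feasible selections:
- 2×B + 3×D: weight 45, value 169
- 1×A + 4×D: weight 46, value 168
- 4×D: weight 44, value 156
- 1×A + 1×B + 3×D: weight 41, value 155
Best: $169.

$169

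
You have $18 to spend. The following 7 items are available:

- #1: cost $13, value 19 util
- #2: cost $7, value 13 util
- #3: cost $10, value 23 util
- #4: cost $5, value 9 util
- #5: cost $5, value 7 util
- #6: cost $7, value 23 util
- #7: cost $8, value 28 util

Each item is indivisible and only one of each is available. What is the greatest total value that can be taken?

51 util

Check high-value combinations within $18:
- #6+#7: cost 7+8=15, value 23+28=51
- #3+#7: cost 10+8=18, value 23+28=51
- #3+#6: cost 10+7=17, value 23+23=46
- #4+#5+#7: cost 5+5+8=18, value 9+7+28=44
- #2+#7: cost 7+8=15, value 13+28=41
Best: 51 util.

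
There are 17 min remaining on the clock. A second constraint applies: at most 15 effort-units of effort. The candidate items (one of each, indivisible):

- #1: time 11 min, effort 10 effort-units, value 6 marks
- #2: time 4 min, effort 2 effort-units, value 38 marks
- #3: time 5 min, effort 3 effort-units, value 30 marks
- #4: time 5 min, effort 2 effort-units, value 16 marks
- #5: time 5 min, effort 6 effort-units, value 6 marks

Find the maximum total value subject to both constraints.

Feasible sets respecting both limits:
- #2+#3+#4: time 14, effort 7, value 84
- #2+#3+#5: time 14, effort 11, value 74
- #2+#3: time 9, effort 5, value 68
- #2+#4+#5: time 14, effort 10, value 60
Best: 84 marks.

84 marks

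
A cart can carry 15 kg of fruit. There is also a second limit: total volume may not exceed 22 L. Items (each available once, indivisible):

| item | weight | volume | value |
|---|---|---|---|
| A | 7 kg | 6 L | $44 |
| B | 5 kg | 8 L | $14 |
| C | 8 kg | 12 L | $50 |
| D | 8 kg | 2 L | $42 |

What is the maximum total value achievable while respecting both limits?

$94

Feasible sets respecting both limits:
- A+C: weight 15, volume 18, value 94
- A+D: weight 15, volume 8, value 86
- B+C: weight 13, volume 20, value 64
Best: $94.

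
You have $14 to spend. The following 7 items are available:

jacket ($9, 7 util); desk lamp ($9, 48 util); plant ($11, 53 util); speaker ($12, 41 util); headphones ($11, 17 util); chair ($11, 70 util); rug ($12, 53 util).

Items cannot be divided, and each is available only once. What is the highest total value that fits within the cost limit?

Check high-value combinations within $14:
- chair: cost 11, value 70
- plant: cost 11, value 53
- rug: cost 12, value 53
Best: 70 util.

70 util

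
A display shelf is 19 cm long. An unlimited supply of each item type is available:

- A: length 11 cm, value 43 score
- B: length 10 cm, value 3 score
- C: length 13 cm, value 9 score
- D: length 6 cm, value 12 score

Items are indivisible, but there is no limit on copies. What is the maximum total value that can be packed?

Best value-per-unit is A at 43/11; filling with it alone gives 1×43 = 43.
Optimal mix: 1×A + 1×D → length 17, value 55.

55 score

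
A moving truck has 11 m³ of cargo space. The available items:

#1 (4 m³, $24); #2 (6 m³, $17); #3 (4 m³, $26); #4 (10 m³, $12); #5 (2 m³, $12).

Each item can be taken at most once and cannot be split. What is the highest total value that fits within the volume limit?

Check high-value combinations within 11 m³:
- #1+#3+#5: volume 4+4+2=10, value 24+26+12=62
- #1+#3: volume 4+4=8, value 24+26=50
- #2+#3: volume 6+4=10, value 17+26=43
Best: $62.

$62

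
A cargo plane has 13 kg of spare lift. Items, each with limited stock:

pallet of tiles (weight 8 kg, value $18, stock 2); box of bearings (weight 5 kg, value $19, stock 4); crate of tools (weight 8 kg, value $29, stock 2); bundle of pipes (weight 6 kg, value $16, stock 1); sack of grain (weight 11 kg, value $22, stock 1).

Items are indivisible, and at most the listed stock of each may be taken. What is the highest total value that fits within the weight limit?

$48

Best selections within weight 13 and stock limits:
- 1×box of bearings + 1×crate of tools: weight 13, value 48
- 2×box of bearings: weight 10, value 38
Best: $48.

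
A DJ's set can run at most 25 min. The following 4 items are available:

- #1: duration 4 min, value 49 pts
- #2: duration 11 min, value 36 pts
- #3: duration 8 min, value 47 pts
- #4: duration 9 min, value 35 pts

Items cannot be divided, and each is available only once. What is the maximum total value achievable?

132 pts

Check high-value combinations within 25 min:
- #1+#2+#3: duration 4+11+8=23, value 49+36+47=132
- #1+#3+#4: duration 4+8+9=21, value 49+47+35=131
- #1+#2+#4: duration 4+11+9=24, value 49+36+35=120
- #1+#3: duration 4+8=12, value 49+47=96
Best: 132 pts.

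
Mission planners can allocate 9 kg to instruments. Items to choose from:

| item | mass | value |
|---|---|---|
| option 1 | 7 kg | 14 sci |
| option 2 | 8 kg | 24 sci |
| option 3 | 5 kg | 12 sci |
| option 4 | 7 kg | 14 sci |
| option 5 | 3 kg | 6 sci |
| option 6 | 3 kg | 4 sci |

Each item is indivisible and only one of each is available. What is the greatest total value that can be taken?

Check high-value combinations within 9 kg:
- option 2: mass 8, value 24
- option 3+option 5: mass 5+3=8, value 12+6=18
- option 3+option 6: mass 5+3=8, value 12+4=16
- option 1: mass 7, value 14
Best: 24 sci.

24 sci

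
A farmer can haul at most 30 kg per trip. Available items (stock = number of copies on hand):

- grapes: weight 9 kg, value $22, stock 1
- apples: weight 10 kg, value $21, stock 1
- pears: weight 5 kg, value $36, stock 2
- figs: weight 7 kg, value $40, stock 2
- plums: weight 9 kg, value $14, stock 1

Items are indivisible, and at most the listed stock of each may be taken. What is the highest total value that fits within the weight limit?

$152

Top feasible selections:
- 2×pears + 2×figs: weight 24, value 152
- 1×grapes + 1×pears + 2×figs: weight 28, value 138
Best: $152.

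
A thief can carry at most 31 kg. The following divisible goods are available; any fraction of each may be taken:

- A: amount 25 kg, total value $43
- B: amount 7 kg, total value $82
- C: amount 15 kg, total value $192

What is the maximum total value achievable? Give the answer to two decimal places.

Take in order of value per unit:
- C (192/15 per unit): all 15 → value 192, running total 192.00
- B (82/7 per unit): all 7 → value 82, running total 274.00
- A (43/25 per unit): 9 of 25 → value 9×43/25 = 15.4800, running total 289.48
Total 289.48.

289.48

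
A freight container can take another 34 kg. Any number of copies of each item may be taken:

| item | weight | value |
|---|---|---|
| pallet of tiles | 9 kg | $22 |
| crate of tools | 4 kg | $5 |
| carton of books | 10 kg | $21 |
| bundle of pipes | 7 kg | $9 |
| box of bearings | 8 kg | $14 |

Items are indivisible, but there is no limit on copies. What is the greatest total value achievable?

$75

Best value-per-unit is pallet of tiles at 22/9; filling with it alone gives 3×22 = 66.
Optimal mix: 3×pallet of tiles + 1×bundle of pipes → weight 34, value 75.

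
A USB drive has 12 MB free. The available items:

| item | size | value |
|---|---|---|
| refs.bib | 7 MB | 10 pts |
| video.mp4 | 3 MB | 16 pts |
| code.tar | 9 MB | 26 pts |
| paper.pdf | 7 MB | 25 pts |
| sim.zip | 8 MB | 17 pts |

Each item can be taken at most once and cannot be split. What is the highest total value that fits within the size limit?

This is a 0/1 knapsack; check combinations near the capacity.
- video.mp4+code.tar: size 3+9=12, value 16+26=42
- video.mp4+paper.pdf: size 3+7=10, value 16+25=41
- video.mp4+sim.zip: size 3+8=11, value 16+17=33
- code.tar: size 9, value 26
Best: 42 pts.

42 pts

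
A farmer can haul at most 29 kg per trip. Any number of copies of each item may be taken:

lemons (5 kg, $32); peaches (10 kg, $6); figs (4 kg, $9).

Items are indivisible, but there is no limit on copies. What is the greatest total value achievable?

Best value-per-unit is lemons at 32/5; filling with it alone gives 5×32 = 160.
Optimal mix: 5×lemons + 1×figs → weight 29, value 169.

$169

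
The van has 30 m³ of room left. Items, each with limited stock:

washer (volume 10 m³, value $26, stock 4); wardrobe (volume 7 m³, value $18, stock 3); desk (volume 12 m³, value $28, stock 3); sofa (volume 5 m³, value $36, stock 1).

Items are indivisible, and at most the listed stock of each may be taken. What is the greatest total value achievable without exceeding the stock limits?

Best selections within volume 30 and stock limits:
- 1×washer + 2×wardrobe + 1×sofa: volume 29, value 98
- 2×desk + 1×sofa: volume 29, value 92
- 3×wardrobe + 1×sofa: volume 26, value 90
- 1×washer + 1×desk + 1×sofa: volume 27, value 90
Best: $98.

$98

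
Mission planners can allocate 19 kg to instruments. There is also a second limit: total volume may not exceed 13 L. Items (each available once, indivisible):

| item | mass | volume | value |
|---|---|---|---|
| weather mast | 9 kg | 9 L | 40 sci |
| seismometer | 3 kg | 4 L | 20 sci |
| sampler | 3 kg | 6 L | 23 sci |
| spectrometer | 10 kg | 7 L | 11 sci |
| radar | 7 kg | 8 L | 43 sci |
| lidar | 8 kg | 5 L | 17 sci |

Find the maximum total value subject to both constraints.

63 sci

Feasible sets respecting both limits:
- seismometer+radar: mass 10, volume 12, value 63
- weather mast+seismometer: mass 12, volume 13, value 60
- radar+lidar: mass 15, volume 13, value 60
- seismometer+sampler: mass 6, volume 10, value 43
Best: 63 sci.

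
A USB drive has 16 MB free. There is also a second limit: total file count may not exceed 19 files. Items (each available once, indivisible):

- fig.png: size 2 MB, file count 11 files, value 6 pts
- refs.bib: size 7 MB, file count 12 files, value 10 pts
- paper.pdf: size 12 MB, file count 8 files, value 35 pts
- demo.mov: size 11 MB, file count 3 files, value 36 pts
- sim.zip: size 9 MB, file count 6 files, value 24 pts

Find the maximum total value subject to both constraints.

Feasible sets respecting both limits:
- fig.png+demo.mov: size 13, file count 14, value 42
- fig.png+paper.pdf: size 14, file count 19, value 41
- demo.mov: size 11, file count 3, value 36
- paper.pdf: size 12, file count 8, value 35
Best: 42 pts.

42 pts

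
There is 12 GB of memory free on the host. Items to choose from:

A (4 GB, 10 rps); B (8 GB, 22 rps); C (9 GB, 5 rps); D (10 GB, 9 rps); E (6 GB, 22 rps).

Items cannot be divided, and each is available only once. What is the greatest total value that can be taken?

32 rps

Check high-value combinations within 12 GB:
- A+E: memory 4+6=10, value 10+22=32
- A+B: memory 4+8=12, value 10+22=32
- E: memory 6, value 22
- B: memory 8, value 22
Best: 32 rps.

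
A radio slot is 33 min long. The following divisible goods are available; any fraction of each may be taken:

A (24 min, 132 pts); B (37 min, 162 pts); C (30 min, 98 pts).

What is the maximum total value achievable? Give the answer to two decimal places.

171.41

Take in order of value per unit:
- A (132/24 per unit): all 24 → value 132, running total 132.00
- B (162/37 per unit): 9 of 37 → value 9×162/37 = 39.4054, running total 171.41
Total 171.41.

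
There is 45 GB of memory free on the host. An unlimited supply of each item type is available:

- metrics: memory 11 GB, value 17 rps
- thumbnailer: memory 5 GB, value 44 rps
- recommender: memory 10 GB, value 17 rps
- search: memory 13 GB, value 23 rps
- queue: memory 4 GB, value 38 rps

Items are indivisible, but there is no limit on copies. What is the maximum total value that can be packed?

424 rps

Best value-per-unit is queue at 38/4; filling with it alone gives 11×38 = 418.
Optimal mix: 1×thumbnailer + 10×queue → memory 45, value 424.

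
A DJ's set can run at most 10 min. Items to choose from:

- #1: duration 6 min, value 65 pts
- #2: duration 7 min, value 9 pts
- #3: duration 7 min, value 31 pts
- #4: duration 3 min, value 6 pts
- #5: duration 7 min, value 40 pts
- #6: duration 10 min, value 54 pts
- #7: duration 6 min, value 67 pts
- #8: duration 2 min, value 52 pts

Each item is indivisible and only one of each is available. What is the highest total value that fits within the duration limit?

119 pts

Check high-value combinations within 10 min:
- #7+#8: duration 6+2=8, value 67+52=119
- #1+#8: duration 6+2=8, value 65+52=117
- #5+#8: duration 7+2=9, value 40+52=92
Best: 119 pts.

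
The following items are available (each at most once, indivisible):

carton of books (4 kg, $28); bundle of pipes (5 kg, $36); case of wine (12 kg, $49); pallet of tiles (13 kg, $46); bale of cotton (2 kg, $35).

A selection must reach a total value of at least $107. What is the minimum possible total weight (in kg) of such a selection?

18

Subsets with value ≥ 107, sorted by total weight:
- carton of books+case of wine+bale of cotton: weight 18, value 112
- bundle of pipes+case of wine+bale of cotton: weight 19, value 120
- carton of books+pallet of tiles+bale of cotton: weight 19, value 109
Minimum weight: 18 kg.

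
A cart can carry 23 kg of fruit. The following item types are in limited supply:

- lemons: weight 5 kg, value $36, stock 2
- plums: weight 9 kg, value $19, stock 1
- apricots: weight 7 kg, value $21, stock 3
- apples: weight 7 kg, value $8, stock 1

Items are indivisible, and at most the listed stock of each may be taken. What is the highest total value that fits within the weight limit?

Top feasible selections:
- 2×lemons + 1×apricots: weight 17, value 93
- 2×lemons + 1×plums: weight 19, value 91
- 2×lemons + 1×apples: weight 17, value 80
- 1×lemons + 2×apricots: weight 19, value 78
Best: $93.

$93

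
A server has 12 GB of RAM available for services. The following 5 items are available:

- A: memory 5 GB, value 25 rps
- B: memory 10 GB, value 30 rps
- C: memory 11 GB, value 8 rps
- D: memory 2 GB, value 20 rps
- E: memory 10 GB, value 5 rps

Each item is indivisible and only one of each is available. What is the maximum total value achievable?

Check high-value combinations within 12 GB:
- B+D: memory 10+2=12, value 30+20=50
- A+D: memory 5+2=7, value 25+20=45
- B: memory 10, value 30
- A: memory 5, value 25
Best: 50 rps.

50 rps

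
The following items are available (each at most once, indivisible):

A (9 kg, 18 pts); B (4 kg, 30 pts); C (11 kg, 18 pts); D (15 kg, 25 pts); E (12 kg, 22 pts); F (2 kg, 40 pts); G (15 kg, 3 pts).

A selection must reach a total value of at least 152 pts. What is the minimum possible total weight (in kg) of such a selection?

Subsets with value ≥ 152, sorted by total weight:
- A+B+C+D+E+F: weight 53, value 153
- A+B+C+D+E+F+G: weight 68, value 156
Minimum weight: 53 kg.

53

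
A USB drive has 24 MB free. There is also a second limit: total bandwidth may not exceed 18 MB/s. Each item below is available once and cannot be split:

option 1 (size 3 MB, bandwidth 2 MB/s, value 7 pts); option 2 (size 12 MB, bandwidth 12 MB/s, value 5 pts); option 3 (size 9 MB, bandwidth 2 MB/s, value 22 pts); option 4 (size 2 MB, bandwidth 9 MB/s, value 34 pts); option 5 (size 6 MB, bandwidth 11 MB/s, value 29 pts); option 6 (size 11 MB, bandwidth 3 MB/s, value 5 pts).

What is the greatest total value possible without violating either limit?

Feasible sets respecting both limits:
- option 1+option 3+option 4: size 14, bandwidth 13, value 63
- option 3+option 4+option 6: size 22, bandwidth 14, value 61
- option 1+option 3+option 5: size 18, bandwidth 15, value 58
- option 3+option 4: size 11, bandwidth 11, value 56
Best: 63 pts.

63 pts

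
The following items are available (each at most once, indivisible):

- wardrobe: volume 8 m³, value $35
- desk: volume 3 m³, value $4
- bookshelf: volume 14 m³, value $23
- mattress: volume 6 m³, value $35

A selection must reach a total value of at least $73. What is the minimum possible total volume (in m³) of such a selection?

17

Subsets with value ≥ 73, sorted by total volume:
- wardrobe+desk+mattress: volume 17, value 74
- wardrobe+bookshelf+mattress: volume 28, value 93
- wardrobe+desk+bookshelf+mattress: volume 31, value 97
Minimum volume: 17 m³.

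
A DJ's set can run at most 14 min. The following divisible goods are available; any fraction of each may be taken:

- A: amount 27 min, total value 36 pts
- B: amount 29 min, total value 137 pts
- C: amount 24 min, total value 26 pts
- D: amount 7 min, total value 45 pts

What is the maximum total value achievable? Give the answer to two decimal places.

78.07

Take in order of value per unit:
- D (45/7 per unit): all 7 → value 45, running total 45.00
- B (137/29 per unit): 7 of 29 → value 7×137/29 = 33.0690, running total 78.07
Total 78.07.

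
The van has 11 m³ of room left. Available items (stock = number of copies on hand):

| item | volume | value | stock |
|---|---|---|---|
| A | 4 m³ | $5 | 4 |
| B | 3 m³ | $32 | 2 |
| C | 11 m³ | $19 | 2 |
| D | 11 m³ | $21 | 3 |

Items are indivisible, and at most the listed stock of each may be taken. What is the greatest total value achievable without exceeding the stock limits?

$69

Top feasible selections:
- 1×A + 2×B: volume 10, value 69
- 2×B: volume 6, value 64
- 2×A + 1×B: volume 11, value 42
- 1×A + 1×B: volume 7, value 37
Best: $69.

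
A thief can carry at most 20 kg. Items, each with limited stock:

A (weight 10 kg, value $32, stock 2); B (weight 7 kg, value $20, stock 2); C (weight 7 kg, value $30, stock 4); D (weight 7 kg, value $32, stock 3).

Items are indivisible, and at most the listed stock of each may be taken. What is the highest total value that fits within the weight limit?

$64

Top feasible selections:
- 2×D: weight 14, value 64
- 1×A + 1×D: weight 17, value 64
Best: $64.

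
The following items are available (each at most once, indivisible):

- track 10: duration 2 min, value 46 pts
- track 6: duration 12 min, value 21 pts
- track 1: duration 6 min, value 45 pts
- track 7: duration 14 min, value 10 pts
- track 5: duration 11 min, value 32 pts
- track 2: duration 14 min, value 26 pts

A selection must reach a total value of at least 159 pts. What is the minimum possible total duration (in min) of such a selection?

Subsets with value ≥ 159, sorted by total duration:
- track 10+track 6+track 1+track 5+track 2: duration 45, value 170
- track 10+track 1+track 7+track 5+track 2: duration 47, value 159
- track 10+track 6+track 1+track 7+track 5+track 2: duration 59, value 180
Minimum duration: 45 min.

45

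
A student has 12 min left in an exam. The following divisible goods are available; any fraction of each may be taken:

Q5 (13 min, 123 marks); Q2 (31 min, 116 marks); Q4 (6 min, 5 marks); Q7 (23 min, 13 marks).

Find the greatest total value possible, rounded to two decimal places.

113.54

Take in order of value per unit:
- Q5 (123/13 per unit): 12 of 13 → value 12×123/13 = 113.5385, running total 113.54
Total 113.54.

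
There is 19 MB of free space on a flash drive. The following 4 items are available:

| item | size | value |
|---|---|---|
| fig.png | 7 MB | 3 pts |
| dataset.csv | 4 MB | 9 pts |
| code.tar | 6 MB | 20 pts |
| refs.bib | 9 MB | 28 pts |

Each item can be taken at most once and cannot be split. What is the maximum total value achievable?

57 pts

Check high-value combinations within 19 MB:
- dataset.csv+code.tar+refs.bib: size 4+6+9=19, value 9+20+28=57
- code.tar+refs.bib: size 6+9=15, value 20+28=48
- dataset.csv+refs.bib: size 4+9=13, value 9+28=37
- fig.png+dataset.csv+code.tar: size 7+4+6=17, value 3+9+20=32
Best: 57 pts.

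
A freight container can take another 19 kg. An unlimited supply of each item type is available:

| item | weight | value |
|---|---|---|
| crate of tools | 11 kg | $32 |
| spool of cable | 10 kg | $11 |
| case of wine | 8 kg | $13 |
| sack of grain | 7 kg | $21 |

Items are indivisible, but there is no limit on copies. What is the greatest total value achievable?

Best value-per-unit is sack of grain at 21/7; filling with it alone gives 2×21 = 42.
Optimal mix: 1×crate of tools + 1×sack of grain → weight 18, value 53.

$53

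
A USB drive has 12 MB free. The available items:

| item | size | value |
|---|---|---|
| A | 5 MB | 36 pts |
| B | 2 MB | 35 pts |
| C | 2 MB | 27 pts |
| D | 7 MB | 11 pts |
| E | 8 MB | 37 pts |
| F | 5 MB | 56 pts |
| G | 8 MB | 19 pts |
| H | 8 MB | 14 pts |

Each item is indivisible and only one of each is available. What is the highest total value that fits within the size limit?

This is a 0/1 knapsack; check combinations near the capacity.
- A+B+F: size 5+2+5=12, value 36+35+56=127
- A+C+F: size 5+2+5=12, value 36+27+56=119
- B+C+F: size 2+2+5=9, value 35+27+56=118
Best: 127 pts.

127 pts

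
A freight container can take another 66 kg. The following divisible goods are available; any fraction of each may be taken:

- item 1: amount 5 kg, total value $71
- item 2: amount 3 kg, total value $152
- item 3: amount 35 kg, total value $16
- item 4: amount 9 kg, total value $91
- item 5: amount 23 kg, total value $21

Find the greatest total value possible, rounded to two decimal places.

Take in order of value per unit:
- item 2 (152/3 per unit): all 3 → value 152, running total 152.00
- item 1 (71/5 per unit): all 5 → value 71, running total 223.00
- item 4 (91/9 per unit): all 9 → value 91, running total 314.00
- item 5 (21/23 per unit): all 23 → value 21, running total 335.00
- item 3 (16/35 per unit): 26 of 35 → value 26×16/35 = 11.8857, running total 346.89
Total 346.89.

346.89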